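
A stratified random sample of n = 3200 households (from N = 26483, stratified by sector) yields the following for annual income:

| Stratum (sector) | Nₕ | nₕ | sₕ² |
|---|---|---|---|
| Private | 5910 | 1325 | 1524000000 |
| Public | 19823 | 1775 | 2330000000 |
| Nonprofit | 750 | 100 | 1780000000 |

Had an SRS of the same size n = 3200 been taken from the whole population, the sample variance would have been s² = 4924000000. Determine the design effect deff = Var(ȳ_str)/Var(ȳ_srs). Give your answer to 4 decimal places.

0.5370

Var(ȳ_str) = Σ Wₕ²(1−fₕ)sₕ²/nₕ with Wₕ = Nₕ/26483:
  Private: (5910/26483)²·(1−1325/5910)·1524000000/1325 = 44438.721
  Public: (19823/26483)²·(1−1775/19823)·2330000000/1775 = 669609.59
  Nonprofit: (750/26483)²·(1−100/750)·1780000000/100 = 12372.58
  → Var(ȳ_str) = 726420.89.
Var(ȳ_srs) = (1 − 3200/26483)·4924000000/3200 = 1.3528194 × 10^6.
deff = 726420.89 / (1.3528194 × 10^6) = 0.5370.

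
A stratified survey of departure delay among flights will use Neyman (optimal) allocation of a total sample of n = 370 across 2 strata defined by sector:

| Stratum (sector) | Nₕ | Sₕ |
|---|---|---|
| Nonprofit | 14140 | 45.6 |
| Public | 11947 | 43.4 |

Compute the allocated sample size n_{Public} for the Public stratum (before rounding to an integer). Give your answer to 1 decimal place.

164.9

Neyman allocation: nₕ = n·NₕSₕ / Σⱼ NⱼSⱼ.
Σ NⱼSⱼ = 14140·45.6 + 11947·43.4 = 1.1632838 × 10^6.
n_{Public} = 370·11947·43.4 / (1.1632838 × 10^6) = 164.9.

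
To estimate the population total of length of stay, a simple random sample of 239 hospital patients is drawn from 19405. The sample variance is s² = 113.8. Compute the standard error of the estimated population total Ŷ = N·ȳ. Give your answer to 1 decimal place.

Var(Ŷ) = N²·Var(ȳ) = N²·(1 − n/N)·s²/n.
f = 239/19405 = 0.01231641; Var(ȳ) = 0.98768359·113.8/239 = 0.47028616.
Var(Ŷ) = 19405² · 0.47028616 = 1.7708815 × 10^8.
SE(Ŷ) = √(1.7708815 × 10^8) = 13307.4.

13307.4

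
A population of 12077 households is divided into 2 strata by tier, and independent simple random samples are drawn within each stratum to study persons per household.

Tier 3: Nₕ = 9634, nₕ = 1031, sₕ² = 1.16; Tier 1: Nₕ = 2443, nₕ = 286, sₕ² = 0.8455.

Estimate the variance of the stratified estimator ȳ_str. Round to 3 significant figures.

7.46 × 10^-4

Var(ȳ_str) = Σₕ Wₕ²(1 − fₕ)sₕ²/nₕ with Wₕ = Nₕ/N, N = 12077.
Tier 3: Wₕ = 0.79771466; term = 0.79771466²·(1 − 0.10701682)·1.16/1031 = 6.3934866 × 10^-4.
Tier 1: Wₕ = 0.20228534; term = 0.20228534²·(1 − 0.11706918)·0.8455/286 = 1.0680782 × 10^-4.
Sum = 7.4615648 × 10^-4.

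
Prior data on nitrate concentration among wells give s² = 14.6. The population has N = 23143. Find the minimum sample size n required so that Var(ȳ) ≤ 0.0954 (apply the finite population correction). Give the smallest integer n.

Without fpc, n₀ = s²/D = 14.6/0.0954 = 153.0398.
With fpc, (1 − n/N)·s²/n ≤ D requires n ≥ n₀/(1 + n₀/N) = 153.0398/(1 + 153.0398/23143) = 152.0344.
Rounding up, n = 153.

153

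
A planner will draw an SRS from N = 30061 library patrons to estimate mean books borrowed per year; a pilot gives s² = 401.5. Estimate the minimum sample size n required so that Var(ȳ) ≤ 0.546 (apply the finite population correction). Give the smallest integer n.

Without fpc, n₀ = s²/D = 401.5/0.546 = 735.3480.
With fpc, (1 − n/N)·s²/n ≤ D requires n ≥ n₀/(1 + n₀/N) = 735.3480/(1 + 735.3480/30061) = 717.7895.
Rounding up, n = 718.

718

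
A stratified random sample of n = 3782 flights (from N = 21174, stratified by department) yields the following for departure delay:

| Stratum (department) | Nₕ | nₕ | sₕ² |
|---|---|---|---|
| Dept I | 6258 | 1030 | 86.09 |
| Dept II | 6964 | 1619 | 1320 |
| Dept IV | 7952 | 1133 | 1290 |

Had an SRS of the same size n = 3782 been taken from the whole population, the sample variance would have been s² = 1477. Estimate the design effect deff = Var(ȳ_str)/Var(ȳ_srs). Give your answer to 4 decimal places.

Var(ȳ_str) = Σ Wₕ²(1−fₕ)sₕ²/nₕ with Wₕ = Nₕ/21174:
  Dept I: (6258/21174)²·(1−1030/6258)·86.09/1030 = 0.0060993114
  Dept II: (6964/21174)²·(1−1619/6964)·1320/1619 = 0.067690502
  Dept IV: (7952/21174)²·(1−1133/7952)·1290/1133 = 0.13770542
  → Var(ȳ_str) = 0.21149523.
Var(ȳ_srs) = (1 − 3782/21174)·1477/3782 = 0.32077875.
deff = 0.21149523 / 0.32077875 = 0.6593.

0.6593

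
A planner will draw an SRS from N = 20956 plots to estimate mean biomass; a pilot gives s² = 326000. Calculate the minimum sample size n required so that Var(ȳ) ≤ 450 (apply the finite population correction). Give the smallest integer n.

Without fpc, n₀ = s²/D = 326000/450 = 724.4444.
With fpc, (1 − n/N)·s²/n ≤ D requires n ≥ n₀/(1 + n₀/N) = 724.4444/(1 + 724.4444/20956) = 700.2373.
Rounding up, n = 701.

701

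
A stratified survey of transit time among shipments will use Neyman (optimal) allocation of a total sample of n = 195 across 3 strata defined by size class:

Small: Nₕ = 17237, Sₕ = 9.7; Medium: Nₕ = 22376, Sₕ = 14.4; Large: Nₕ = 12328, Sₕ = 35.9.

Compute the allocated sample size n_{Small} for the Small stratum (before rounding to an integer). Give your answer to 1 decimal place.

35.0

Neyman allocation: nₕ = n·NₕSₕ / Σⱼ NⱼSⱼ.
Σ NⱼSⱼ = 17237·9.7 + 22376·14.4 + 12328·35.9 = 931988.5.
n_{Small} = 195·17237·9.7 / 931988.5 = 35.0.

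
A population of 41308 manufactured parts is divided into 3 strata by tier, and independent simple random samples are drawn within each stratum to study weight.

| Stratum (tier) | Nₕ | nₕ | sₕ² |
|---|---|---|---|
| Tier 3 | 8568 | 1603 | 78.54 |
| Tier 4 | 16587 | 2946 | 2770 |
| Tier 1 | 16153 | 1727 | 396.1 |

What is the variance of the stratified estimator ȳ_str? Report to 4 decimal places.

Var(ȳ_str) = Σₕ Wₕ²(1 − fₕ)sₕ²/nₕ with Wₕ = Nₕ/N, N = 41308.
Tier 3: Wₕ = 0.20741745; term = 0.20741745²·(1 − 0.18709150)·78.54/1603 = 0.0017135217.
Tier 4: Wₕ = 0.40154450; term = 0.40154450²·(1 − 0.17760897)·2770/2946 = 0.12467884.
Tier 1: Wₕ = 0.39103806; term = 0.39103806²·(1 − 0.10691512)·396.1/1727 = 0.031321553.
Sum = 0.15771391.

0.1577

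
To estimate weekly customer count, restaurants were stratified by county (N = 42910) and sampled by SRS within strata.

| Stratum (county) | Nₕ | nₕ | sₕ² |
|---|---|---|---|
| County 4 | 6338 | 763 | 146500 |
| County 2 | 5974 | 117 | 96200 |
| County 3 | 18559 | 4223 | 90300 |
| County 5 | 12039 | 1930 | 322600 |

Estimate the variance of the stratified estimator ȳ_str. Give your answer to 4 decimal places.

Var(ȳ_str) = Σₕ Wₕ²(1 − fₕ)sₕ²/nₕ with Wₕ = Nₕ/N, N = 42910.
County 4: Wₕ = 0.14770450; term = 0.14770450²·(1 − 0.12038498)·146500/763 = 3.6846239.
County 2: Wₕ = 0.13922163; term = 0.13922163²·(1 − 0.01958487)·96200/117 = 15.624734.
County 3: Wₕ = 0.43250990; term = 0.43250990²·(1 − 0.22754459)·90300/4223 = 3.0898131.
County 5: Wₕ = 0.28056397; term = 0.28056397²·(1 − 0.16031232)·322600/1930 = 11.048126.
Sum = 33.447297.

33.4473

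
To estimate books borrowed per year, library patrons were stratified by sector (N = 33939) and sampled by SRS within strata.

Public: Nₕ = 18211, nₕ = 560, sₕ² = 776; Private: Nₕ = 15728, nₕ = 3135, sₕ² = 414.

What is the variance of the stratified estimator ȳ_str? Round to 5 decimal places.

0.40941

Var(ȳ_str) = Σₕ Wₕ²(1 − fₕ)sₕ²/nₕ with Wₕ = Nₕ/N, N = 33939.
Public: Wₕ = 0.53658034; term = 0.53658034²·(1 − 0.03075065)·776/560 = 0.38670405.
Private: Wₕ = 0.46341966; term = 0.46341966²·(1 − 0.19932604)·414/3135 = 0.0227074.
Sum = 0.40941145.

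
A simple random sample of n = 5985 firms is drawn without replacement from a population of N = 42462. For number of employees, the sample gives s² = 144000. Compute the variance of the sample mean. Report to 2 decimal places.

20.67

Under SRS without replacement, Var(ȳ) = (1 − f)·s²/n with f = n/N = 5985/42462 = 0.14094955.
Var(ȳ) = (1 − 0.14094955)·144000/5985 = 0.85905045·24.06015 = 20.668883.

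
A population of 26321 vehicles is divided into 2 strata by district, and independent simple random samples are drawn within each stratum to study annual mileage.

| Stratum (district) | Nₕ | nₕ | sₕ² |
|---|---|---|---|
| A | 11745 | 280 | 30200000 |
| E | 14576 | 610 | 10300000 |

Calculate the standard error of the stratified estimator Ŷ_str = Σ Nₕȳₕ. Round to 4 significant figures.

Var(Ŷ_str) = Σₕ Nₕ²(1 − fₕ)sₕ²/nₕ.
A: 11745²·(1 − 280/11745)·30200000/280 = 1.4523657 × 10^13.
E: 14576²·(1 − 610/14576)·10300000/610 = 3.4373028 × 10^12.
Sum = 1.796096 × 10^13.
SE = √(1.796096 × 10^13) = 4.238 × 10^6.

4.238 × 10^6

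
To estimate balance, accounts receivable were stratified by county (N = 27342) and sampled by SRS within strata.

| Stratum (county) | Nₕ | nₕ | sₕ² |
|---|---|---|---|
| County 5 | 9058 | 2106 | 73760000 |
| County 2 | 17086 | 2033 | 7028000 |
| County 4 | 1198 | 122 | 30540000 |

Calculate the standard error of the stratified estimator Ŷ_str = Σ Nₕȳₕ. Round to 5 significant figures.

1.8486 × 10^6

Var(Ŷ_str) = Σₕ Nₕ²(1 − fₕ)sₕ²/nₕ.
County 5: 9058²·(1 − 2106/9058)·73760000/2106 = 2.2054876 × 10^12.
County 2: 17086²·(1 − 2033/17086)·7028000/2033 = 8.891148 × 10^11.
County 4: 1198²·(1 − 122/1198)·30540000/122 = 3.2268464 × 10^11.
Sum = 3.417287 × 10^12.
SE = √(3.417287 × 10^12) = 1.8486 × 10^6.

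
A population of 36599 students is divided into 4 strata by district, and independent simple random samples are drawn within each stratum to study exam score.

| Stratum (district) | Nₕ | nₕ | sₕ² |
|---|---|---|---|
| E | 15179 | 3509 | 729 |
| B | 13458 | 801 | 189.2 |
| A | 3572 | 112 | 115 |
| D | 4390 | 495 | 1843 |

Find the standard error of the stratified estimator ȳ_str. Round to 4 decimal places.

0.3384

Var(ȳ_str) = Σₕ Wₕ²(1 − fₕ)sₕ²/nₕ with Wₕ = Nₕ/N, N = 36599.
E: Wₕ = 0.41473811; term = 0.41473811²·(1 − 0.23117465)·729/3509 = 0.027473864.
B: Wₕ = 0.36771496; term = 0.36771496²·(1 − 0.05951850)·189.2/801 = 0.030037341.
A: Wₕ = 0.09759830; term = 0.09759830²·(1 − 0.03135498)·115/112 = 0.0094739029.
D: Wₕ = 0.11994863; term = 0.11994863²·(1 − 0.11275626)·1843/495 = 0.047528453.
Sum = 0.11451356.
SE = √(0.11451356) = 0.3384.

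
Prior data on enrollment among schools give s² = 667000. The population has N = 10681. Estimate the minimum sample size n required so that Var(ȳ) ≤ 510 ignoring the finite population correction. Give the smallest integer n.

1308

Without fpc, n₀ = s²/D = 667000/510 = 1307.8431.
Rounding up, n = 1308.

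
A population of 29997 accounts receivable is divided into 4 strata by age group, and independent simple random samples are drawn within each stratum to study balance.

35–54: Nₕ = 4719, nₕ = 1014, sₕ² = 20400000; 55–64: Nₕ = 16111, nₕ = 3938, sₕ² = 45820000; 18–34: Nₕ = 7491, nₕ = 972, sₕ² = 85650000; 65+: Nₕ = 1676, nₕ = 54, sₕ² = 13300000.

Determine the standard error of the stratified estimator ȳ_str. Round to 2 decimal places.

91.94

Var(ȳ_str) = Σₕ Wₕ²(1 − fₕ)sₕ²/nₕ with Wₕ = Nₕ/N, N = 29997.
35–54: Wₕ = 0.15731573; term = 0.15731573²·(1 − 0.21487603)·20400000/1014 = 390.90818.
55–64: Wₕ = 0.53708704; term = 0.53708704²·(1 − 0.24442927)·45820000/3938 = 2535.9685.
18–34: Wₕ = 0.24972497; term = 0.24972497²·(1 − 0.12975571)·85650000/972 = 4782.1835.
65+: Wₕ = 0.05587225; term = 0.05587225²·(1 − 0.03221957)·13300000/54 = 744.09279.
Sum = 8453.153.
SE = √(8453.153) = 91.94.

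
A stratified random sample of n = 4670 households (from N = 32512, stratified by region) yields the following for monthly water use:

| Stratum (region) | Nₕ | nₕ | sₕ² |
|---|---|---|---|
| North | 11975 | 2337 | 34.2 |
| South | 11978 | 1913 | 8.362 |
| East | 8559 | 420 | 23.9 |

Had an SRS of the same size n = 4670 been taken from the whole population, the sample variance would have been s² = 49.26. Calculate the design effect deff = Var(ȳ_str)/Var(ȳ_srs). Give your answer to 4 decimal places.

Var(ȳ_str) = Σ Wₕ²(1−fₕ)sₕ²/nₕ with Wₕ = Nₕ/32512:
  North: (11975/32512)²·(1−2337/11975)·34.2/2337 = 0.0015978738
  South: (11978/32512)²·(1−1913/11978)·8.362/1913 = 4.9854677 × 10^-4
  East: (8559/32512)²·(1−420/8559)·23.9/420 = 0.0037502076
  → Var(ȳ_str) = 0.0058466282.
Var(ȳ_srs) = (1 − 4670/32512)·49.26/4670 = 0.009033047.
deff = 0.0058466282 / 0.009033047 = 0.6472.

0.6472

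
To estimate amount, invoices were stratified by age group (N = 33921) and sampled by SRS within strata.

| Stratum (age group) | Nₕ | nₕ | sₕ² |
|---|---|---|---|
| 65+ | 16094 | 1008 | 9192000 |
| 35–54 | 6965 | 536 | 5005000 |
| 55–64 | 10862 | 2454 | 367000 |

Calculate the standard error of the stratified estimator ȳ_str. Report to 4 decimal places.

Var(ȳ_str) = Σₕ Wₕ²(1 − fₕ)sₕ²/nₕ with Wₕ = Nₕ/N, N = 33921.
65+: Wₕ = 0.47445535; term = 0.47445535²·(1 − 0.06263204)·9192000/1008 = 1924.2004.
35–54: Wₕ = 0.20533003; term = 0.20533003²·(1 − 0.07695621)·5005000/536 = 363.38462.
55–64: Wₕ = 0.32021462; term = 0.32021462²·(1 − 0.22592524)·367000/2454 = 11.870164.
Sum = 2299.4552.
SE = √(2299.4552) = 47.9526.

47.9526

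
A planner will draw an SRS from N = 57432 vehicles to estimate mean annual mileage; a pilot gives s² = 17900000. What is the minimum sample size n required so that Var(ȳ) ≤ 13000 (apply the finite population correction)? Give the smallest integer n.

Without fpc, n₀ = s²/D = 17900000/13000 = 1376.9231.
With fpc, (1 − n/N)·s²/n ≤ D requires n ≥ n₀/(1 + n₀/N) = 1376.9231/(1 + 1376.9231/57432) = 1344.6845.
Rounding up, n = 1345.

1345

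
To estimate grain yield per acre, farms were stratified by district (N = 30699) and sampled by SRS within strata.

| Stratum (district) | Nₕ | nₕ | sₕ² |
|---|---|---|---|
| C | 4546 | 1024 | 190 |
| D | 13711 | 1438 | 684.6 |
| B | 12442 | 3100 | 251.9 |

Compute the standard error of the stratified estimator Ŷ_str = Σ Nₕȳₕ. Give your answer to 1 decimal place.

9619.1

Var(Ŷ_str) = Σₕ Nₕ²(1 − fₕ)sₕ²/nₕ.
C: 4546²·(1 − 1024/4546)·190/1024 = 2.9707932 × 10^6.
D: 13711²·(1 − 1438/13711)·684.6/1438 = 8.0112055 × 10^7.
B: 12442²·(1 − 3100/12442)·251.9/3100 = 9.4448819 × 10^6.
Sum = 9.252773 × 10^7.
SE = √(9.252773 × 10^7) = 9619.1.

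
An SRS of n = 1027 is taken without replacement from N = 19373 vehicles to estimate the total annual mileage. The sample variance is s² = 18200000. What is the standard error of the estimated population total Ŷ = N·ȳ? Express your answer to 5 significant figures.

2.5097 × 10^6

Var(Ŷ) = N²·Var(ȳ) = N²·(1 − n/N)·s²/n.
f = 1027/19373 = 0.05301192; Var(ȳ) = 0.94698808·18200000/1027 = 16782.067.
Var(Ŷ) = 19373² · 16782.067 = 6.2985301 × 10^12.
SE(Ŷ) = √(6.2985301 × 10^12) = 2.5097 × 10^6.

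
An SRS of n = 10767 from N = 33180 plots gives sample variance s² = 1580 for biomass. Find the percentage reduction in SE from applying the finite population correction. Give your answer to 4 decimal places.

17.8114

f = n/N = 10767/33180 = 0.32450271.
SE_no-fpc = √(s²/n) = 0.38307269; SE_fpc = √((1−f)s²/n) = 0.31484224.
Ratio = √(1−f) = 0.82188642. Reduction = 100·(1 − 0.82188642) = 17.8114%.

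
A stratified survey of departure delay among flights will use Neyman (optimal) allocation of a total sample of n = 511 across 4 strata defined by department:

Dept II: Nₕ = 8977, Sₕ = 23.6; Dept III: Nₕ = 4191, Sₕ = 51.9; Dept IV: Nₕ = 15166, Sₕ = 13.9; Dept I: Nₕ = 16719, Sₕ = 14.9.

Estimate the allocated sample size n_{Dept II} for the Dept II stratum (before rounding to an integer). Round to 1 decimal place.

121.7

Neyman allocation: nₕ = n·NₕSₕ / Σⱼ NⱼSⱼ.
Σ NⱼSⱼ = 8977·23.6 + 4191·51.9 + 15166·13.9 + 16719·14.9 = 889290.6.
n_{Dept II} = 511·8977·23.6 / 889290.6 = 121.7.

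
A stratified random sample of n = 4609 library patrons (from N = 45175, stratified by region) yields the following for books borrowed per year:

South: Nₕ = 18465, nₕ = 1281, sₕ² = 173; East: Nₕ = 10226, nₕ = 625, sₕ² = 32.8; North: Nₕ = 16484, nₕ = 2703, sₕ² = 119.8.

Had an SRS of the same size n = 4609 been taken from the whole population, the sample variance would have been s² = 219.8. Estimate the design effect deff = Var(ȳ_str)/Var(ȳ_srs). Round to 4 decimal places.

Var(ȳ_str) = Σ Wₕ²(1−fₕ)sₕ²/nₕ with Wₕ = Nₕ/45175:
  South: (18465/45175)²·(1−1281/18465)·173/1281 = 0.020997821
  East: (10226/45175)²·(1−625/10226)·32.8/625 = 0.002524758
  North: (16484/45175)²·(1−2703/16484)·119.8/2703 = 0.0049335302
  → Var(ȳ_str) = 0.028456109.
Var(ȳ_srs) = (1 − 4609/45175)·219.8/4609 = 0.042823781.
deff = 0.028456109 / 0.042823781 = 0.6645.

0.6645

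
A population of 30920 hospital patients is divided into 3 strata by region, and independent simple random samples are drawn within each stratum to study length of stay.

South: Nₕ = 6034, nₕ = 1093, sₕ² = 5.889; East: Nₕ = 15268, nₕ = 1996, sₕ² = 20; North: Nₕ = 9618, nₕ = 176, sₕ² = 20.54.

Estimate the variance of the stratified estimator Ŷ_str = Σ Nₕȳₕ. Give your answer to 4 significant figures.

Var(Ŷ_str) = Σₕ Nₕ²(1 − fₕ)sₕ²/nₕ.
South: 6034²·(1 − 1093/6034)·5.889/1093 = 160635.51.
East: 15268²·(1 − 1996/15268)·20/1996 = 2.0304298 × 10^6.
North: 9618²·(1 − 176/9618)·20.54/176 = 1.0598308 × 10^7.
Sum = 1.2789373 × 10^7.

1.279 × 10^7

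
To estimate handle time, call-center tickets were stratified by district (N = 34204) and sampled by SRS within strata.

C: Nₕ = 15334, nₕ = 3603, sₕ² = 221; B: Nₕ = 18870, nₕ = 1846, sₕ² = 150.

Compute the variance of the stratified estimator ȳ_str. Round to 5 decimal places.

Var(ȳ_str) = Σₕ Wₕ²(1 − fₕ)sₕ²/nₕ with Wₕ = Nₕ/N, N = 34204.
C: Wₕ = 0.44831014; term = 0.44831014²·(1 − 0.23496804)·221/3603 = 0.0094311512.
B: Wₕ = 0.55168986; term = 0.55168986²·(1 − 0.09782724)·150/1846 = 0.02231204.
Sum = 0.031743191.

0.03174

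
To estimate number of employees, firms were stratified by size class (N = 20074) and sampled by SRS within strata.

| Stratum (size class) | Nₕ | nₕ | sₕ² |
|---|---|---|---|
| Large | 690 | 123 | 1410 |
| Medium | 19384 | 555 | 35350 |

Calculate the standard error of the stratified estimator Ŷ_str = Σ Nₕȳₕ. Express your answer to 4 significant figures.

Var(Ŷ_str) = Σₕ Nₕ²(1 − fₕ)sₕ²/nₕ.
Large: 690²·(1 − 123/690)·1410/123 = 4.4848317 × 10^6.
Medium: 19384²·(1 − 555/19384)·35350/555 = 2.3247009 × 10^10.
Sum = 2.3251494 × 10^10.
SE = √(2.3251494 × 10^10) = 152500.

152500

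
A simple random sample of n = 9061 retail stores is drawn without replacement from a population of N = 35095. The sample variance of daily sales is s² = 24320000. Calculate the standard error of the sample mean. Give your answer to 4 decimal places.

44.6212

Under SRS without replacement, Var(ȳ) = (1 − f)·s²/n with f = n/N = 9061/35095 = 0.25818493.
Var(ȳ) = (1 − 0.25818493)·24320000/9061 = 0.74181507·2684.0305 = 1991.0543.
SE(ȳ) = √(1991.0543) = 44.6212.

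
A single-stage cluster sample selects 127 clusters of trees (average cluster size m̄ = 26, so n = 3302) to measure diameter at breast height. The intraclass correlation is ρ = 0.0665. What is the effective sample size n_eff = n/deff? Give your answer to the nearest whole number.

deff = 1 + (26 − 1)·0.0665 = 1 + 1.6625 = 2.6625.
n_eff = 3302 / 2.6625 = 1240.

1240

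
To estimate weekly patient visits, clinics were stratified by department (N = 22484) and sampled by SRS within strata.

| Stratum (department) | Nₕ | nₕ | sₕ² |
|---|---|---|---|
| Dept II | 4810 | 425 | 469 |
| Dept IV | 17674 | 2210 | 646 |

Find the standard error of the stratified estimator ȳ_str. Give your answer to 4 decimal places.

0.4517

Var(ȳ_str) = Σₕ Wₕ²(1 − fₕ)sₕ²/nₕ with Wₕ = Nₕ/N, N = 22484.
Dept II: Wₕ = 0.21392991; term = 0.21392991²·(1 − 0.08835759)·469/425 = 0.046041709.
Dept IV: Wₕ = 0.78607009; term = 0.78607009²·(1 − 0.12504244)·646/2210 = 0.15803373.
Sum = 0.20407544.
SE = √(0.20407544) = 0.4517.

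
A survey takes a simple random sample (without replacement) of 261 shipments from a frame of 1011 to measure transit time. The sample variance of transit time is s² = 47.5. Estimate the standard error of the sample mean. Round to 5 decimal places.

Under SRS without replacement, Var(ȳ) = (1 − f)·s²/n with f = n/N = 261/1011 = 0.25816024.
Var(ȳ) = (1 − 0.25816024)·47.5/261 = 0.74183976·0.18199234 = 0.13500915.
SE(ȳ) = √(0.13500915) = 0.36744.

0.36744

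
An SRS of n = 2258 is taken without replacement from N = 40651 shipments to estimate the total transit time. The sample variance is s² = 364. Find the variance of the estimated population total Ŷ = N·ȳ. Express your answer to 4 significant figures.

2.516 × 10^8

Var(Ŷ) = N²·Var(ȳ) = N²·(1 − n/N)·s²/n.
f = 2258/40651 = 0.05554599; Var(ȳ) = 0.94445401·364/2258 = 0.15225034.
Var(Ŷ) = 40651² · 0.15225034 = 2.5159427 × 10^8.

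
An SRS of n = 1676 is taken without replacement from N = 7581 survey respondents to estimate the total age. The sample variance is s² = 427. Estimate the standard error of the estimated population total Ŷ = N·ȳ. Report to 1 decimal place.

Var(Ŷ) = N²·Var(ȳ) = N²·(1 − n/N)·s²/n.
f = 1676/7581 = 0.22107901; Var(ȳ) = 0.77892099·427/1676 = 0.19844825.
Var(Ŷ) = 7581² · 0.19844825 = 1.1405131 × 10^7.
SE(Ŷ) = √(1.1405131 × 10^7) = 3377.1.

3377.1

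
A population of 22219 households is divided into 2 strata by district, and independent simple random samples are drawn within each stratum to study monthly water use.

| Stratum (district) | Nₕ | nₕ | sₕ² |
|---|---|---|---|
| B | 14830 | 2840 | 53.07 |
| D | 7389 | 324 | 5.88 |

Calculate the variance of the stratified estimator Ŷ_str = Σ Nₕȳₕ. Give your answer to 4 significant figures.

4.270 × 10^6

Var(Ŷ_str) = Σₕ Nₕ²(1 − fₕ)sₕ²/nₕ.
B: 14830²·(1 − 2840/14830)·53.07/2840 = 3.3226996 × 10^6.
D: 7389²·(1 − 324/7389)·5.88/324 = 947392.95.
Sum = 4.2700926 × 10^6.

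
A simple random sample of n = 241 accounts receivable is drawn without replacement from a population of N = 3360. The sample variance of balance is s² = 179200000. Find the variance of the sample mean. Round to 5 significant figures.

Under SRS without replacement, Var(ȳ) = (1 − f)·s²/n with f = n/N = 241/3360 = 0.07172619.
Var(ȳ) = (1 − 0.07172619)·179200000/241 = 0.92827381·743568.46 = 690235.13.

690240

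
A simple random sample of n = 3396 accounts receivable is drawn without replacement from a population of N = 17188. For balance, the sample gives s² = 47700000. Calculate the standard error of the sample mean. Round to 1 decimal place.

Under SRS without replacement, Var(ȳ) = (1 − f)·s²/n with f = n/N = 3396/17188 = 0.19757971.
Var(ȳ) = (1 − 0.19757971)·47700000/3396 = 0.80242029·14045.936 = 11270.744.
SE(ȳ) = √(11270.744) = 106.2.

106.2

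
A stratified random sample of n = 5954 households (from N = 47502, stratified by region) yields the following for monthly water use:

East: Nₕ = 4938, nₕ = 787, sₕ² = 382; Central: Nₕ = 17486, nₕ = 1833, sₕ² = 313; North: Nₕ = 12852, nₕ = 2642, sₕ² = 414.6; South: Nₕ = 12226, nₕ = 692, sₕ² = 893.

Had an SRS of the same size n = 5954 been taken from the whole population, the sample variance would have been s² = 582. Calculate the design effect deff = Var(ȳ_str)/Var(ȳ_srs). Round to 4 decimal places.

1.3438

Var(ȳ_str) = Σ Wₕ²(1−fₕ)sₕ²/nₕ with Wₕ = Nₕ/47502:
  East: (4938/47502)²·(1−787/4938)·382/787 = 0.00440929
  Central: (17486/47502)²·(1−1833/17486)·313/1833 = 0.02071315
  North: (12852/47502)²·(1−2642/12852)·414.6/2642 = 0.0091257623
  South: (12226/47502)²·(1−692/12226)·893/692 = 0.080646572
  → Var(ȳ_str) = 0.11489477.
Var(ȳ_srs) = (1 − 5954/47502)·582/5954 = 0.085497296.
deff = 0.11489477 / 0.085497296 = 1.3438.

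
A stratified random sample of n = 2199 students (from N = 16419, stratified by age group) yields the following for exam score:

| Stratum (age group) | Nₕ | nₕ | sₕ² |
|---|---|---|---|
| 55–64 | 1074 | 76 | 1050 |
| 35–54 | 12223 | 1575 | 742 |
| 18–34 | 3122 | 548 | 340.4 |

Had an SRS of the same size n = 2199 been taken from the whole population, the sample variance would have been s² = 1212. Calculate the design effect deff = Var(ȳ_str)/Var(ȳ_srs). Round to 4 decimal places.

0.6303

Var(ȳ_str) = Σ Wₕ²(1−fₕ)sₕ²/nₕ with Wₕ = Nₕ/16419:
  55–64: (1074/16419)²·(1−76/1074)·1050/76 = 0.054930952
  35–54: (12223/16419)²·(1−1575/12223)·742/1575 = 0.22744469
  18–34: (3122/16419)²·(1−548/3122)·340.4/548 = 0.01851642
  → Var(ȳ_str) = 0.30089206.
Var(ȳ_srs) = (1 − 2199/16419)·1212/2199 = 0.4773427.
deff = 0.30089206 / 0.4773427 = 0.6303.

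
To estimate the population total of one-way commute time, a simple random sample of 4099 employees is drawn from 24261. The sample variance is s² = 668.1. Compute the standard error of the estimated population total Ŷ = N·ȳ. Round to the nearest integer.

8929

Var(Ŷ) = N²·Var(ȳ) = N²·(1 − n/N)·s²/n.
f = 4099/24261 = 0.16895429; Var(ȳ) = 0.83104571·668.1/4099 = 0.13545295.
Var(Ŷ) = 24261² · 0.13545295 = 7.9727081 × 10^7.
SE(Ŷ) = √(7.9727081 × 10^7) = 8929.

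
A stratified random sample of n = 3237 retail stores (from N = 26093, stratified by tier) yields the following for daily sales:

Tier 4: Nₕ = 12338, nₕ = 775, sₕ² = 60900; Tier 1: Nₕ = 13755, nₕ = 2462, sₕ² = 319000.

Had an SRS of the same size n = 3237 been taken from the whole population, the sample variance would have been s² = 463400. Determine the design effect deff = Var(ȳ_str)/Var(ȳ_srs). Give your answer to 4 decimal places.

0.3670

Var(ȳ_str) = Σ Wₕ²(1−fₕ)sₕ²/nₕ with Wₕ = Nₕ/26093:
  Tier 4: (12338/26093)²·(1−775/12338)·60900/775 = 16.465801
  Tier 1: (13755/26093)²·(1−2462/13755)·319000/2462 = 29.561368
  → Var(ȳ_str) = 46.027169.
Var(ȳ_srs) = (1 − 3237/26093)·463400/3237 = 125.39769.
deff = 46.027169 / 125.39769 = 0.3670.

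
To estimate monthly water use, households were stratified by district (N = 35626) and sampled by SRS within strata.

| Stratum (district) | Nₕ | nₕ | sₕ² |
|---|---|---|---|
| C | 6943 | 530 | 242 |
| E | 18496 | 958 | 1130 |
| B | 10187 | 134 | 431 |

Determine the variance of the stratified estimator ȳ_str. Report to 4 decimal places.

0.5770

Var(ȳ_str) = Σₕ Wₕ²(1 − fₕ)sₕ²/nₕ with Wₕ = Nₕ/N, N = 35626.
C: Wₕ = 0.19488576; term = 0.19488576²·(1 − 0.07633588)·242/530 = 0.016018202.
E: Wₕ = 0.51917139; term = 0.51917139²·(1 − 0.05179498)·1130/958 = 0.30146486.
B: Wₕ = 0.28594285; term = 0.28594285²·(1 − 0.01315402)·431/134 = 0.25952568.
Sum = 0.57700874.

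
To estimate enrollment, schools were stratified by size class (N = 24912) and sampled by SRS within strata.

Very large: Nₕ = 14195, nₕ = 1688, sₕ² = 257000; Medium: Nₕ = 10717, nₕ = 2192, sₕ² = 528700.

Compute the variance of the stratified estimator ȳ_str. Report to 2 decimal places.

Var(ȳ_str) = Σₕ Wₕ²(1 − fₕ)sₕ²/nₕ with Wₕ = Nₕ/N, N = 24912.
Very large: Wₕ = 0.56980572; term = 0.56980572²·(1 − 0.11891511)·257000/1688 = 43.5544.
Medium: Wₕ = 0.43019428; term = 0.43019428²·(1 − 0.20453485)·528700/2192 = 35.507426.
Sum = 79.061826.

79.06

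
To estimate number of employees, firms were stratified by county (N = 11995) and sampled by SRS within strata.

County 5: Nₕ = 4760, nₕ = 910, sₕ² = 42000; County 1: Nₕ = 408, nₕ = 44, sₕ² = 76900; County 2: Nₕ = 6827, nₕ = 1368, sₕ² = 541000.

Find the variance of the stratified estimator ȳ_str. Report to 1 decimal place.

Var(ȳ_str) = Σₕ Wₕ²(1 − fₕ)sₕ²/nₕ with Wₕ = Nₕ/N, N = 11995.
County 5: Wₕ = 0.39683201; term = 0.39683201²·(1 − 0.19117647)·42000/910 = 5.8786158.
County 1: Wₕ = 0.03401417; term = 0.03401417²·(1 − 0.10784314)·76900/44 = 1.8039924.
County 2: Wₕ = 0.56915381; term = 0.56915381²·(1 − 0.20038084)·541000/1368 = 102.43625.
Sum = 110.11886.

110.1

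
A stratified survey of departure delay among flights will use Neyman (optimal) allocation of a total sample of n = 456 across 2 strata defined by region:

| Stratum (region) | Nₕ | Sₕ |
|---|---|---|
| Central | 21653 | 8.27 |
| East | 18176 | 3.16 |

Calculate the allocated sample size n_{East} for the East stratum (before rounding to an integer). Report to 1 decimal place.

110.7

Neyman allocation: nₕ = n·NₕSₕ / Σⱼ NⱼSⱼ.
Σ NⱼSⱼ = 21653·8.27 + 18176·3.16 = 236506.47.
n_{East} = 456·18176·3.16 / 236506.47 = 110.7.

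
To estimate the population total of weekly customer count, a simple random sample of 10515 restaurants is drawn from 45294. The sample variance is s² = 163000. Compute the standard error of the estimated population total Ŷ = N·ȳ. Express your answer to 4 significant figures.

156300

Var(Ŷ) = N²·Var(ȳ) = N²·(1 − n/N)·s²/n.
f = 10515/45294 = 0.23214995; Var(ȳ) = 0.76785005·163000/10515 = 11.902954.
Var(Ŷ) = 45294² · 11.902954 = 2.4419463 × 10^10.
SE(Ŷ) = √(2.4419463 × 10^10) = 156300.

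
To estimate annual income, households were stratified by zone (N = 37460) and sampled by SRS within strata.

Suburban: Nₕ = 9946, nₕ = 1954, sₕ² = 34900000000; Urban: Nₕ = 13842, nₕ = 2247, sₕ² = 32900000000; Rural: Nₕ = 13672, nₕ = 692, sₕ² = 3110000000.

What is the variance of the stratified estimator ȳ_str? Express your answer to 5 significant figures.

3.2548 × 10^6

Var(ȳ_str) = Σₕ Wₕ²(1 − fₕ)sₕ²/nₕ with Wₕ = Nₕ/N, N = 37460.
Suburban: Wₕ = 0.26550988; term = 0.26550988²·(1 − 0.19646089)·34900000000/1954 = 1.0117408 × 10^6.
Urban: Wₕ = 0.36951415; term = 0.36951415²·(1 − 0.16233203)·32900000000/2247 = 1.6746609 × 10^6.
Rural: Wₕ = 0.36497597; term = 0.36497597²·(1 − 0.05061439)·3110000000/692 = 568362.6.
Sum = 3.2547643 × 10^6.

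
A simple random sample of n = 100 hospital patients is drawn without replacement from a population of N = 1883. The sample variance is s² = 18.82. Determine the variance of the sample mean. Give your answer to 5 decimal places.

0.17821

Under SRS without replacement, Var(ȳ) = (1 − f)·s²/n with f = n/N = 100/1883 = 0.05310674.
Var(ȳ) = (1 − 0.05310674)·18.82/100 = 0.94689326·0.1882 = 0.17820531.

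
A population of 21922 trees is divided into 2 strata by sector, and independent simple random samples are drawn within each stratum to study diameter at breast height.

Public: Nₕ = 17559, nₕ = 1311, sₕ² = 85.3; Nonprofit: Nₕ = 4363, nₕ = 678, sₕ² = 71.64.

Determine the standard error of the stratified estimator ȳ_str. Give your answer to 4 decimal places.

Var(ȳ_str) = Σₕ Wₕ²(1 − fₕ)sₕ²/nₕ with Wₕ = Nₕ/N, N = 21922.
Public: Wₕ = 0.80097619; term = 0.80097619²·(1 − 0.07466257)·85.3/1311 = 0.038626529.
Nonprofit: Wₕ = 0.19902381; term = 0.19902381²·(1 − 0.15539766)·71.64/678 = 0.0035349904.
Sum = 0.042161519.
SE = √(0.042161519) = 0.2053.

0.2053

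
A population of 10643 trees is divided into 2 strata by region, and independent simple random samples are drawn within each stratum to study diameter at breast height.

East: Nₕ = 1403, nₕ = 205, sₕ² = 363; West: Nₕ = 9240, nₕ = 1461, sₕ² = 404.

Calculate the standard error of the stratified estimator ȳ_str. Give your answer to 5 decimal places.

Var(ȳ_str) = Σₕ Wₕ²(1 − fₕ)sₕ²/nₕ with Wₕ = Nₕ/N, N = 10643.
East: Wₕ = 0.13182373; term = 0.13182373²·(1 − 0.14611547)·363/205 = 0.026274782.
West: Wₕ = 0.86817627; term = 0.86817627²·(1 − 0.15811688)·404/1461 = 0.17546834.
Sum = 0.20174312.
SE = √(0.20174312) = 0.44916.

0.44916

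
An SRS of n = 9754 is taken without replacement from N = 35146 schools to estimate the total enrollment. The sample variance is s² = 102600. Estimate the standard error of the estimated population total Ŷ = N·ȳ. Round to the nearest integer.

96888

Var(Ŷ) = N²·Var(ȳ) = N²·(1 − n/N)·s²/n.
f = 9754/35146 = 0.27752803; Var(ȳ) = 0.72247197·102600/9754 = 7.5995104.
Var(Ŷ) = 35146² · 7.5995104 = 9.3872292 × 10^9.
SE(Ŷ) = √(9.3872292 × 10^9) = 96888.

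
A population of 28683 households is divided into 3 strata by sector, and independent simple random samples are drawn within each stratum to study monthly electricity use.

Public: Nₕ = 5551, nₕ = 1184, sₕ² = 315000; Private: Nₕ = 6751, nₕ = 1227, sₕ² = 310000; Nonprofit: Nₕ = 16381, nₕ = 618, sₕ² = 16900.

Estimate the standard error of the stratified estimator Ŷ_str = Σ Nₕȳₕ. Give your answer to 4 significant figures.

Var(Ŷ_str) = Σₕ Nₕ²(1 − fₕ)sₕ²/nₕ.
Public: 5551²·(1 − 1184/5551)·315000/1184 = 6.4493103 × 10^9.
Private: 6751²·(1 − 1227/6751)·310000/1227 = 9.4219091 × 10^9.
Nonprofit: 16381²·(1 − 618/16381)·16900/618 = 7.0611838 × 10^9.
Sum = 2.2932403 × 10^10.
SE = √(2.2932403 × 10^10) = 151400.

151400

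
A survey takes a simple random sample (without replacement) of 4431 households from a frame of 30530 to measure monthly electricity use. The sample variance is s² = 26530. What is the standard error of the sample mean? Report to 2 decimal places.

2.26

Under SRS without replacement, Var(ȳ) = (1 − f)·s²/n with f = n/N = 4431/30530 = 0.14513593.
Var(ȳ) = (1 − 0.14513593)·26530/4431 = 0.85486407·5.9873618 = 5.1183804.
SE(ȳ) = √(5.1183804) = 2.26.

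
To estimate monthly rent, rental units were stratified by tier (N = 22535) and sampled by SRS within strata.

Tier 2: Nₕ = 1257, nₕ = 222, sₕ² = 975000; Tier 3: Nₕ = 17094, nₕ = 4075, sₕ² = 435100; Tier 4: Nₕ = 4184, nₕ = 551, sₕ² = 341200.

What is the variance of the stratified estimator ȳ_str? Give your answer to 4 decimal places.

76.5784

Var(ȳ_str) = Σₕ Wₕ²(1 − fₕ)sₕ²/nₕ with Wₕ = Nₕ/N, N = 22535.
Tier 2: Wₕ = 0.05577990; term = 0.05577990²·(1 − 0.17661098)·975000/222 = 11.251545.
Tier 3: Wₕ = 0.75855336; term = 0.75855336²·(1 − 0.23838774)·435100/4075 = 46.791576.
Tier 4: Wₕ = 0.18566674; term = 0.18566674²·(1 − 0.13169216)·341200/551 = 18.535289.
Sum = 76.57841.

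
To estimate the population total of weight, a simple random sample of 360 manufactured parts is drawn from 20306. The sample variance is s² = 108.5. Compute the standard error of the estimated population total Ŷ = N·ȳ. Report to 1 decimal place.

Var(Ŷ) = N²·Var(ȳ) = N²·(1 − n/N)·s²/n.
f = 360/20306 = 0.01772875; Var(ȳ) = 0.98227125·108.5/360 = 0.29604564.
Var(Ŷ) = 20306² · 0.29604564 = 1.2206958 × 10^8.
SE(Ŷ) = √(1.2206958 × 10^8) = 11048.5.

11048.5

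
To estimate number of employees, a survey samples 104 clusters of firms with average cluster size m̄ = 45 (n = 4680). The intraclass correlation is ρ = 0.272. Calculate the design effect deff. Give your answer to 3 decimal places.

deff = 1 + (45 − 1)·0.272 = 1 + 11.968 = 12.968.

12.968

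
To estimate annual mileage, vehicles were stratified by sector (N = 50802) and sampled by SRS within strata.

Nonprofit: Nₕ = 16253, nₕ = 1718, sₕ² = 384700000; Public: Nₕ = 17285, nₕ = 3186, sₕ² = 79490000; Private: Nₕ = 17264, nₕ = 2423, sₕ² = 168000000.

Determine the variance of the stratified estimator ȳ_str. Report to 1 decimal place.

29736.1

Var(ȳ_str) = Σₕ Wₕ²(1 − fₕ)sₕ²/nₕ with Wₕ = Nₕ/N, N = 50802.
Nonprofit: Wₕ = 0.31992835; term = 0.31992835²·(1 − 0.10570356)·384700000/1718 = 20496.796.
Public: Wₕ = 0.34024251; term = 0.34024251²·(1 − 0.18432167)·79490000/3186 = 2355.9323.
Private: Wₕ = 0.33982914; term = 0.33982914²·(1 − 0.14034986)·168000000/2423 = 6883.3339.
Sum = 29736.062.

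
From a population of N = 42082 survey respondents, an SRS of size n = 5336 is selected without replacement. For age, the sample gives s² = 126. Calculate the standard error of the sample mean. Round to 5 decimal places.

Under SRS without replacement, Var(ȳ) = (1 − f)·s²/n with f = n/N = 5336/42082 = 0.12680006.
Var(ȳ) = (1 − 0.12680006)·126/5336 = 0.87319994·0.023613193 = 0.020619039.
SE(ȳ) = √(0.020619039) = 0.14359.

0.14359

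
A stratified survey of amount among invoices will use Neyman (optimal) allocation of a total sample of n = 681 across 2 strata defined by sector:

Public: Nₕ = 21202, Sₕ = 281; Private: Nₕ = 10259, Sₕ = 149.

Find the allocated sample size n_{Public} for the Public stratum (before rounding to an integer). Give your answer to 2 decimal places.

541.95

Neyman allocation: nₕ = n·NₕSₕ / Σⱼ NⱼSⱼ.
Σ NⱼSⱼ = 21202·281 + 10259·149 = 7.486353 × 10^6.
n_{Public} = 681·21202·281 / (7.486353 × 10^6) = 541.95.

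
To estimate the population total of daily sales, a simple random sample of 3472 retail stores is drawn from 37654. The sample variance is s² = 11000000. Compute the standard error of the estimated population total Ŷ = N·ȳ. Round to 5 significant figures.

2.0193 × 10^6

Var(Ŷ) = N²·Var(ȳ) = N²·(1 − n/N)·s²/n.
f = 3472/37654 = 0.09220800; Var(ȳ) = 0.90779200·11000000/3472 = 2876.0691.
Var(Ŷ) = 37654² · 2876.0691 = 4.077759 × 10^12.
SE(Ŷ) = √(4.077759 × 10^12) = 2.0193 × 10^6.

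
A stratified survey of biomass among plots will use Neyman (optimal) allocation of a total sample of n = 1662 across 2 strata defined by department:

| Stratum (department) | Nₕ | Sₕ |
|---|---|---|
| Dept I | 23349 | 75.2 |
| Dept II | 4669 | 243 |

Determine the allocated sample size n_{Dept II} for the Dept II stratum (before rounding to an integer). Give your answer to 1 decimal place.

Neyman allocation: nₕ = n·NₕSₕ / Σⱼ NⱼSⱼ.
Σ NⱼSⱼ = 23349·75.2 + 4669·243 = 2.8904118 × 10^6.
n_{Dept II} = 1662·4669·243 / (2.8904118 × 10^6) = 652.4.

652.4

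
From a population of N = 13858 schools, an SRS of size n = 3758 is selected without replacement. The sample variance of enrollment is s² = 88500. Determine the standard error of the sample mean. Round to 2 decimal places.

4.14

Under SRS without replacement, Var(ȳ) = (1 − f)·s²/n with f = n/N = 3758/13858 = 0.27117910.
Var(ȳ) = (1 − 0.27117910)·88500/3758 = 0.72882090·23.549761 = 17.163558.
SE(ȳ) = √(17.163558) = 4.14.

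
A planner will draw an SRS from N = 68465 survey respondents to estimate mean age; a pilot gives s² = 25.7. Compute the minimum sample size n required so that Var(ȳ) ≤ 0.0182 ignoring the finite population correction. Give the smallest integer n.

Without fpc, n₀ = s²/D = 25.7/0.0182 = 1412.0879.
Rounding up, n = 1413.

1413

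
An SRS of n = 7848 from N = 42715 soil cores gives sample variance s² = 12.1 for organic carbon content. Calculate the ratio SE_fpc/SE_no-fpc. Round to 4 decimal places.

f = n/N = 7848/42715 = 0.18372937.
SE_no-fpc = √(s²/n) = 0.039265686; SE_fpc = √((1−f)s²/n) = 0.035475643.
Ratio = √(1−f) = 0.90347697.

0.9035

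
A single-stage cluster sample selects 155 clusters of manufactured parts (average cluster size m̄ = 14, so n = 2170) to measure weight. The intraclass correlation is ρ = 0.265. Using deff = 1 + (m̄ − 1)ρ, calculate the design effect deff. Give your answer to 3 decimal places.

deff = 1 + (14 − 1)·0.265 = 1 + 3.445 = 4.445.

4.445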